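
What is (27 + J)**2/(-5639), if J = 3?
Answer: -900/5639 ≈ -0.15960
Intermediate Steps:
(27 + J)**2/(-5639) = (27 + 3)**2/(-5639) = 30**2*(-1/5639) = 900*(-1/5639) = -900/5639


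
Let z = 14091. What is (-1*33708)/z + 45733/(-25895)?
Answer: -505764121/121628815 ≈ -4.1583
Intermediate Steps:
(-1*33708)/z + 45733/(-25895) = -1*33708/14091 + 45733/(-25895) = -33708*1/14091 + 45733*(-1/25895) = -11236/4697 - 45733/25895 = -505764121/121628815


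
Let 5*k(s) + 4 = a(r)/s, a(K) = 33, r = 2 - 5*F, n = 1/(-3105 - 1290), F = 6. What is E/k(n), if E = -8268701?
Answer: 41343505/145039 ≈ 285.05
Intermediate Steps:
n = -1/4395 (n = 1/(-4395) = -1/4395 ≈ -0.00022753)
r = -28 (r = 2 - 5*6 = 2 - 30 = -28)
k(s) = -4/5 + 33/(5*s) (k(s) = -4/5 + (33/s)/5 = -4/5 + 33/(5*s))
E/k(n) = -8268701*(-1/(879*(33 - 4*(-1/4395)))) = -8268701*(-1/(879*(33 + 4/4395))) = -8268701/((1/5)*(-4395)*(145039/4395)) = -8268701/(-145039/5) = -8268701*(-5/145039) = 41343505/145039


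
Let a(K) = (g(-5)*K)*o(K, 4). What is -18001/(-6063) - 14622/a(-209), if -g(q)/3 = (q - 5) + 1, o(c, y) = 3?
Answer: 930005/242649 ≈ 3.8327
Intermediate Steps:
g(q) = 12 - 3*q (g(q) = -3*((q - 5) + 1) = -3*((-5 + q) + 1) = -3*(-4 + q) = 12 - 3*q)
a(K) = 81*K (a(K) = ((12 - 3*(-5))*K)*3 = ((12 + 15)*K)*3 = (27*K)*3 = 81*K)
-18001/(-6063) - 14622/a(-209) = -18001/(-6063) - 14622/(81*(-209)) = -18001*(-1/6063) - 14622/(-16929) = 383/129 - 14622*(-1/16929) = 383/129 + 4874/5643 = 930005/242649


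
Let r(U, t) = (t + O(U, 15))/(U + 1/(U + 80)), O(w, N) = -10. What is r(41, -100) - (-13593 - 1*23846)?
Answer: 92879504/2481 ≈ 37436.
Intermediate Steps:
r(U, t) = (-10 + t)/(U + 1/(80 + U)) (r(U, t) = (t - 10)/(U + 1/(U + 80)) = (-10 + t)/(U + 1/(80 + U)))
r(41, -100) - (-13593 - 1*23846) = (-800 - 10*41 + 80*(-100) + 41*(-100))/(1 + 41**2 + 80*41) - (-13593 - 1*23846) = (-800 - 410 - 8000 - 4100)/(1 + 1681 + 3280) - (-13593 - 23846) = -13310/4962 - 1*(-37439) = (1/4962)*(-13310) + 37439 = -6655/2481 + 37439 = 92879504/2481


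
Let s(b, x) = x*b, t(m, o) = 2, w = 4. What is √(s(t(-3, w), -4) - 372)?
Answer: 2*I*√95 ≈ 19.494*I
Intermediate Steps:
s(b, x) = b*x
√(s(t(-3, w), -4) - 372) = √(2*(-4) - 372) = √(-8 - 372) = √(-380) = 2*I*√95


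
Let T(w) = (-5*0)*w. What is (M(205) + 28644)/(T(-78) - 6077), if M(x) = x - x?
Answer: -28644/6077 ≈ -4.7135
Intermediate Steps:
M(x) = 0
T(w) = 0 (T(w) = 0*w = 0)
(M(205) + 28644)/(T(-78) - 6077) = (0 + 28644)/(0 - 6077) = 28644/(-6077) = 28644*(-1/6077) = -28644/6077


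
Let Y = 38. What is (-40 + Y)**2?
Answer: 4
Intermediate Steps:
(-40 + Y)**2 = (-40 + 38)**2 = (-2)**2 = 4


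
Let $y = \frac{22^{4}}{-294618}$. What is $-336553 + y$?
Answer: $- \frac{49577403005}{147309} \approx -3.3655 \cdot 10^{5}$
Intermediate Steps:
$y = - \frac{117128}{147309}$ ($y = 234256 \left(- \frac{1}{294618}\right) = - \frac{117128}{147309} \approx -0.79512$)
$-336553 + y = -336553 - \frac{117128}{147309} = - \frac{49577403005}{147309}$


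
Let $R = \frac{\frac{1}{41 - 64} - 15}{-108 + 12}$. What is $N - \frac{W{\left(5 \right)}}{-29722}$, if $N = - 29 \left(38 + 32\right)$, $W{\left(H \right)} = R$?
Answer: $- \frac{66610568467}{32813088} \approx -2030.0$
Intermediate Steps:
$R = \frac{173}{1104}$ ($R = \frac{\frac{1}{-23} - 15}{-96} = \left(- \frac{1}{23} - 15\right) \left(- \frac{1}{96}\right) = \left(- \frac{346}{23}\right) \left(- \frac{1}{96}\right) = \frac{173}{1104} \approx 0.1567$)
$W{\left(H \right)} = \frac{173}{1104}$
$N = -2030$ ($N = \left(-29\right) 70 = -2030$)
$N - \frac{W{\left(5 \right)}}{-29722} = -2030 - \frac{173}{1104 \left(-29722\right)} = -2030 - \frac{173}{1104} \left(- \frac{1}{29722}\right) = -2030 - - \frac{173}{32813088} = -2030 + \frac{173}{32813088} = - \frac{66610568467}{32813088}$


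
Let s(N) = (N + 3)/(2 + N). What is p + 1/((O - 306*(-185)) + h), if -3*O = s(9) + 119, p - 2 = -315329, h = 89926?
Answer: -1524406442976/4834367 ≈ -3.1533e+5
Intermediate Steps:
p = -315327 (p = 2 - 315329 = -315327)
s(N) = (3 + N)/(2 + N)
O = -1321/33 (O = -((3 + 9)/(2 + 9) + 119)/3 = -(12/11 + 119)/3 = -1/3*1321/11 = -1321/33 ≈ -40.030)
p + 1/((O - 306*(-185)) + h) = -315327 + 1/((-1321/33 - 306*(-185)) + 89926) = -315327 + 1/((-1321/33 + 56610) + 89926) = -315327 + 1/(1866809/33 + 89926) = -315327 + 1/(4834367/33) = -315327 + 33/4834367 = -1524406442976/4834367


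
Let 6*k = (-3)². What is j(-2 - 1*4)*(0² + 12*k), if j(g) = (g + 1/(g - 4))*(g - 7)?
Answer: 7137/5 ≈ 1427.4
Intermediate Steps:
j(g) = (-7 + g)*(g + 1/(-4 + g)) (j(g) = (g + 1/(-4 + g))*(-7 + g) = (-7 + g)*(g + 1/(-4 + g)))
k = 3/2 (k = (⅙)*(-3)² = (⅙)*9 = 3/2 ≈ 1.5000)
j(-2 - 1*4)*(0² + 12*k) = ((-7 + (-2 - 1*4)³ - 11*(-2 - 1*4)² + 29*(-2 - 1*4))/(-4 + (-2 - 1*4)))*(0² + 12*(3/2)) = ((-7 + (-2 - 4)³ - 11*(-2 - 4)² + 29*(-2 - 4))/(-4 + (-2 - 4)))*(0 + 18) = ((-7 + (-6)³ - 11*(-6)² + 29*(-6))/(-4 - 6))*18 = ((-7 - 216 - 11*36 - 174)/(-10))*18 = -(-7 - 216 - 396 - 174)/10*18 = -⅒*(-793)*18 = (793/10)*18 = 7137/5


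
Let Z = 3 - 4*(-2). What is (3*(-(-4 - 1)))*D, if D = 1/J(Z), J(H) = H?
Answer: 15/11 ≈ 1.3636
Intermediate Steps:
Z = 11 (Z = 3 + 8 = 11)
D = 1/11 ≈ 0.090909
(3*(-(-4 - 1)))*D = (3*(-(-4 - 1)))*(1/11) = (3*(-1*(-5)))*(1/11) = (3*5)*(1/11) = 15*(1/11) = 15/11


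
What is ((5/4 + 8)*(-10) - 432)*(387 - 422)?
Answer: 36715/2 ≈ 18358.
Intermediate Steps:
((5/4 + 8)*(-10) - 432)*(387 - 422) = ((5*(¼) + 8)*(-10) - 432)*(-35) = ((5/4 + 8)*(-10) - 432)*(-35) = ((37/4)*(-10) - 432)*(-35) = (-185/2 - 432)*(-35) = -1049/2*(-35) = 36715/2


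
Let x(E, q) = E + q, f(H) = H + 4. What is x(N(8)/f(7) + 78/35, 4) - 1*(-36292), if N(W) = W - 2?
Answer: 13975028/385 ≈ 36299.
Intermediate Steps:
f(H) = 4 + H
N(W) = -2 + W
x(N(8)/f(7) + 78/35, 4) - 1*(-36292) = (((-2 + 8)/(4 + 7) + 78/35) + 4) - 1*(-36292) = ((6/11 + 78*(1/35)) + 4) + 36292 = ((6*(1/11) + 78/35) + 4) + 36292 = ((6/11 + 78/35) + 4) + 36292 = (1068/385 + 4) + 36292 = 2608/385 + 36292 = 13975028/385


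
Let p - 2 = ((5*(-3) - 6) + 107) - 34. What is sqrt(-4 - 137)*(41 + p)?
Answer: 95*I*sqrt(141) ≈ 1128.1*I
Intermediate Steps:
p = 54 (p = 2 + (((5*(-3) - 6) + 107) - 34) = 2 + (((-15 - 6) + 107) - 34) = 2 + ((-21 + 107) - 34) = 2 + (86 - 34) = 2 + 52 = 54)
sqrt(-4 - 137)*(41 + p) = sqrt(-4 - 137)*(41 + 54) = sqrt(-141)*95 = (I*sqrt(141))*95 = 95*I*sqrt(141)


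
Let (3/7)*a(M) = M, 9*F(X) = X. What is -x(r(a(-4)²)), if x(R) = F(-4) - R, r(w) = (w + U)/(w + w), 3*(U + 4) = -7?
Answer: 12815/14112 ≈ 0.90809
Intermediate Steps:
F(X) = X/9
a(M) = 7*M/3
U = -19/3 (U = -4 + (⅓)*(-7) = -4 - 7/3 = -19/3 ≈ -6.3333)
r(w) = (-19/3 + w)/(2*w) (r(w) = (w - 19/3)/(w + w) = (-19/3 + w)/((2*w)) = (-19/3 + w)*(1/(2*w)) = (-19/3 + w)/(2*w))
x(R) = -4/9 - R (x(R) = (⅑)*(-4) - R = -4/9 - R)
-x(r(a(-4)²)) = -(-4/9 - (-19 + 3*((7/3)*(-4))²)/(6*(((7/3)*(-4))²))) = -(-4/9 - (-19 + 3*(-28/3)²)/(6*((-28/3)²))) = -(-4/9 - (-19 + 3*(784/9))/(6*784/9)) = -(-4/9 - 9*(-19 + 784/3)/(6*784)) = -(-4/9 - 9*727/(6*784*3)) = -(-4/9 - 1*727/1568) = -(-4/9 - 727/1568) = -1*(-12815/14112) = 12815/14112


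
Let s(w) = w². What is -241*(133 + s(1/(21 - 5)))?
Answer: -8205809/256 ≈ -32054.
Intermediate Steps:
-241*(133 + s(1/(21 - 5))) = -241*(133 + (1/(21 - 5))²) = -241*(133 + (1/16)²) = -241*(133 + 1/256) = -241*34049/256 = -8205809/256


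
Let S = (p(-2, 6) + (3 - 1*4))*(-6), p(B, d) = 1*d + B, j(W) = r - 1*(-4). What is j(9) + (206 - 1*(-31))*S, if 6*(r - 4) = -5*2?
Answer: -12779/3 ≈ -4259.7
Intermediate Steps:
r = 7/3 (r = 4 + (-5*2)/6 = 4 + (⅙)*(-10) = 4 - 5/3 = 7/3 ≈ 2.3333)
j(W) = 19/3 (j(W) = 7/3 - 1*(-4) = 7/3 + 4 = 19/3)
p(B, d) = B + d (p(B, d) = d + B = B + d)
S = -18 (S = ((-2 + 6) + (3 - 1*4))*(-6) = (4 + (3 - 4))*(-6) = (4 - 1)*(-6) = 3*(-6) = -18)
j(9) + (206 - 1*(-31))*S = 19/3 + (206 - 1*(-31))*(-18) = 19/3 + (206 + 31)*(-18) = 19/3 + 237*(-18) = 19/3 - 4266 = -12779/3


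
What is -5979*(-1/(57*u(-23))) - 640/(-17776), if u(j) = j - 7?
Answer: -2191423/633270 ≈ -3.4605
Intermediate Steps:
u(j) = -7 + j
-5979*(-1/(57*u(-23))) - 640/(-17776) = -5979*(-1/(57*(-7 - 23))) - 640/(-17776) = -5979/((-30*(-57))) - 640*(-1/17776) = -5979/1710 + 40/1111 = -5979*1/1710 + 40/1111 = -1993/570 + 40/1111 = -2191423/633270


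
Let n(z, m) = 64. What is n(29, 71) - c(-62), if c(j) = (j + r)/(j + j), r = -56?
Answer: 3909/62 ≈ 63.048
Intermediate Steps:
c(j) = (-56 + j)/(2*j) (c(j) = (j - 56)/(j + j) = (-56 + j)/((2*j)) = (-56 + j)*(1/(2*j)) = (-56 + j)/(2*j))
n(29, 71) - c(-62) = 64 - (-56 - 62)/(2*(-62)) = 64 - (-1)*(-118)/(2*62) = 64 - 1*59/62 = 64 - 59/62 = 3909/62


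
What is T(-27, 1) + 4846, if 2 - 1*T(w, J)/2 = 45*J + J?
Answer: 4758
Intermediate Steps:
T(w, J) = 4 - 92*J (T(w, J) = 4 - 2*(45*J + J) = 4 - 92*J)
T(-27, 1) + 4846 = (4 - 92*1) + 4846 = (4 - 92) + 4846 = -88 + 4846 = 4758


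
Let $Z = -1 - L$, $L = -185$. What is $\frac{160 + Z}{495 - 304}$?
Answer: $\frac{344}{191} \approx 1.801$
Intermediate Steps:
$Z = 184$ ($Z = -1 - -185 = -1 + 185 = 184$)
$\frac{160 + Z}{495 - 304} = \frac{160 + 184}{495 - 304} = \frac{344}{191}$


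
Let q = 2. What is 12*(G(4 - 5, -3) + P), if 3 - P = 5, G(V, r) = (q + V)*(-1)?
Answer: -36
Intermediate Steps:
G(V, r) = -2 - V (G(V, r) = (2 + V)*(-1) = -2 - V)
P = -2 (P = 3 - 1*5 = 3 - 5 = -2)
12*(G(4 - 5, -3) + P) = 12*((-2 - (4 - 5)) - 2) = 12*((-2 - 1*(-1)) - 2) = 12*((-2 + 1) - 2) = 12*(-1 - 2) = 12*(-3) = -36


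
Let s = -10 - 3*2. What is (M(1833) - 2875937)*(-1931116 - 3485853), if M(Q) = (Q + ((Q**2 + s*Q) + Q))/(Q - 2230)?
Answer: 6202869449554304/397 ≈ 1.5624e+13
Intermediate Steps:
s = -16 (s = -10 - 6 = -16)
M(Q) = (Q**2 - 14*Q)/(-2230 + Q) (M(Q) = (Q + ((Q**2 - 16*Q) + Q))/(Q - 2230) = (Q + (Q**2 - 15*Q))/(-2230 + Q) = (Q**2 - 14*Q)/(-2230 + Q))
(M(1833) - 2875937)*(-1931116 - 3485853) = (1833*(-14 + 1833)/(-2230 + 1833) - 2875937)*(-1931116 - 3485853) = (1833*1819/(-397) - 2875937)*(-5416969) = (1833*(-1/397)*1819 - 2875937)*(-5416969) = (-3334227/397 - 2875937)*(-5416969) = -1145081216/397*(-5416969) = 6202869449554304/397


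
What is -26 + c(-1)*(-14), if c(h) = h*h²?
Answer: -12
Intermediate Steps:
c(h) = h³
-26 + c(-1)*(-14) = -26 + (-1)³*(-14) = -26 - 1*(-14) = -26 + 14 = -12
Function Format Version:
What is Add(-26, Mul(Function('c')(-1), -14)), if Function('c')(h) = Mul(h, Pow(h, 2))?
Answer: -12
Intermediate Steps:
Function('c')(h) = Pow(h, 3)
Add(-26, Mul(Function('c')(-1), -14)) = Add(-26, Mul(Pow(-1, 3), -14)) = Add(-26, Mul(-1, -14)) = Add(-26, 14) = -12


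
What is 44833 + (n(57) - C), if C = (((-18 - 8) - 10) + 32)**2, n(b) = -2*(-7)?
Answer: 44831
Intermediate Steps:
n(b) = 14
C = 16 (C = ((-26 - 10) + 32)**2 = (-36 + 32)**2 = (-4)**2 = 16)
44833 + (n(57) - C) = 44833 + (14 - 1*16) = 44833 + (14 - 16) = 44833 - 2 = 44831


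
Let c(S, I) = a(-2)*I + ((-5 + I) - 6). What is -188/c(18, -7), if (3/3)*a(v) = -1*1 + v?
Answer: -188/3 ≈ -62.667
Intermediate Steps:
a(v) = -1 + v (a(v) = -1*1 + v = -1 + v)
c(S, I) = -11 - 2*I (c(S, I) = (-1 - 2)*I + ((-5 + I) - 6) = -3*I + (-11 + I) = -11 - 2*I)
-188/c(18, -7) = -188/(-11 - 2*(-7)) = -188/(-11 + 14) = -188/3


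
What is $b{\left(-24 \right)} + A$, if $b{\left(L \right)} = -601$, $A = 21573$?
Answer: $20972$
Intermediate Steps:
$b{\left(-24 \right)} + A = -601 + 21573 = 20972$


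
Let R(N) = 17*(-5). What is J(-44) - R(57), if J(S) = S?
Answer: 41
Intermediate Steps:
R(N) = -85
J(-44) - R(57) = -44 - 1*(-85) = -44 + 85 = 41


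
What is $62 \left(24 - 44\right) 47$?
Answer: $-58280$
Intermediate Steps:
$62 \left(24 - 44\right) 47 = 62 \left(-20\right) 47 = \left(-1240\right) 47 = -58280$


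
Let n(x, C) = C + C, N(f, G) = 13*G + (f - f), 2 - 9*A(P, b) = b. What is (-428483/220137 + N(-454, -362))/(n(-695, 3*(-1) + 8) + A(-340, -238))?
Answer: -207278641/1614338 ≈ -128.40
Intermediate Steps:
A(P, b) = 2/9 - b/9
N(f, G) = 13*G (N(f, G) = 13*G + 0 = 13*G)
n(x, C) = 2*C
(-428483/220137 + N(-454, -362))/(n(-695, 3*(-1) + 8) + A(-340, -238)) = (-428483/220137 + 13*(-362))/(2*(3*(-1) + 8) + (2/9 - ⅑*(-238))) = (-428483*1/220137 - 4706)/(2*(-3 + 8) + (2/9 + 238/9)) = (-428483/220137 - 4706)/(2*5 + 80/3) = -1036393205/(220137*(10 + 80/3)) = -1036393205/(220137*110/3) = -1036393205/220137*3/110 = -207278641/1614338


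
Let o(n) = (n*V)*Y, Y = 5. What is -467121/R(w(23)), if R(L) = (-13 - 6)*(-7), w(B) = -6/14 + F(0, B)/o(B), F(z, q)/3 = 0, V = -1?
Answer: -467121/133 ≈ -3512.2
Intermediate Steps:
F(z, q) = 0 (F(z, q) = 3*0 = 0)
o(n) = -5*n (o(n) = (n*(-1))*5 = -n*5 = -5*n)
w(B) = -3/7 (w(B) = -6/14 + 0/((-5*B)) = -6*1/14 + 0*(-1/(5*B)) = -3/7 + 0 = -3/7)
R(L) = 133 (R(L) = -19*(-7) = 133)
-467121/R(w(23)) = -467121/133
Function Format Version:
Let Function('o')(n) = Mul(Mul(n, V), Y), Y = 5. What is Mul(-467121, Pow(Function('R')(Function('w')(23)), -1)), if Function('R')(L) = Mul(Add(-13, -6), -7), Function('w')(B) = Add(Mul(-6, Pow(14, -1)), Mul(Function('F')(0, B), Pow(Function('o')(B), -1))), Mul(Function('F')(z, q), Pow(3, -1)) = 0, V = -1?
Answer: Rational(-467121, 133) ≈ -3512.2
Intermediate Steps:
Function('F')(z, q) = 0 (Function('F')(z, q) = Mul(3, 0) = 0)
Function('o')(n) = Mul(-5, n) (Function('o')(n) = Mul(Mul(n, -1), 5) = Mul(Mul(-1, n), 5) = Mul(-5, n))
Function('w')(B) = Rational(-3, 7) (Function('w')(B) = Add(Mul(-6, Pow(14, -1)), Mul(0, Pow(Mul(-5, B), -1))) = Add(Mul(-6, Rational(1, 14)), Mul(0, Mul(Rational(-1, 5), Pow(B, -1)))) = Add(Rational(-3, 7), 0) = Rational(-3, 7))
Function('R')(L) = 133 (Function('R')(L) = Mul(-19, -7) = 133)
Mul(-467121, Pow(Function('R')(Function('w')(23)), -1)) = Mul(-467121, Pow(133, -1)) = Mul(-467121, Rational(1, 133)) = Rational(-467121, 133)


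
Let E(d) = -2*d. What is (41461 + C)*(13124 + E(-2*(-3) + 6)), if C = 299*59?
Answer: 774236200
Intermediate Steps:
C = 17641
(41461 + C)*(13124 + E(-2*(-3) + 6)) = (41461 + 17641)*(13124 - 2*(-2*(-3) + 6)) = 59102*(13124 - 2*(6 + 6)) = 59102*(13124 - 2*12) = 59102*(13124 - 24) = 59102*13100 = 774236200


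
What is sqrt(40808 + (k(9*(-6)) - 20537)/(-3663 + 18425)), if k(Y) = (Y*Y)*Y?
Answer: sqrt(73472022790)/1342 ≈ 201.98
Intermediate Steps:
k(Y) = Y**3 (k(Y) = Y**2*Y = Y**3)
sqrt(40808 + (k(9*(-6)) - 20537)/(-3663 + 18425)) = sqrt(40808 + ((9*(-6))**3 - 20537)/(-3663 + 18425)) = sqrt(40808 + ((-54)**3 - 20537)/14762) = sqrt(40808 + (-157464 - 20537)*(1/14762)) = sqrt(40808 - 178001*1/14762) = sqrt(40808 - 178001/14762) = sqrt(602229695/14762) = sqrt(73472022790)/1342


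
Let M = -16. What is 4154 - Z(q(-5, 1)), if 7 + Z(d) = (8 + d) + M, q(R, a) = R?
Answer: 4174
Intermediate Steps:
Z(d) = -15 + d (Z(d) = -7 + ((8 + d) - 16) = -7 + (-8 + d) = -15 + d)
4154 - Z(q(-5, 1)) = 4154 - (-15 - 5) = 4154 - 1*(-20) = 4154 + 20 = 4174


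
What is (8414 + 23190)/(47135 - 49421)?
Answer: -15802/1143 ≈ -13.825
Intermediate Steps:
(8414 + 23190)/(47135 - 49421) = 31604/(-2286) = 31604*(-1/2286) = -15802/1143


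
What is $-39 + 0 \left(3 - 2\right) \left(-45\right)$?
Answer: $-39$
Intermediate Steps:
$-39 + 0 \left(3 - 2\right) \left(-45\right) = -39 + 0 \cdot 1 \left(-45\right) = -39 + 0 \left(-45\right) = -39 + 0 = -39$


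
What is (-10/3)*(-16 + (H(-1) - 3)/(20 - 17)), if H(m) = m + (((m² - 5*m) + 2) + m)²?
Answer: 10/3 ≈ 3.3333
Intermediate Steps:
H(m) = m + (2 + m² - 4*m)² (H(m) = m + ((2 + m² - 5*m) + m)² = m + (2 + m² - 4*m)²)
(-10/3)*(-16 + (H(-1) - 3)/(20 - 17)) = (-10/3)*(-16 + ((-1 + (2 + (-1)² - 4*(-1))²) - 3)/(20 - 17)) = (-10*⅓)*(-16 + ((-1 + (2 + 1 + 4)²) - 3)/3) = -10*(-16 + ((-1 + 7²) - 3)*(⅓))/3 = -10*(-16 + ((-1 + 49) - 3)*(⅓))/3 = -10*(-16 + (48 - 3)*(⅓))/3 = -10*(-16 + 45*(⅓))/3 = -10*(-16 + 15)/3 = -10/3*(-1) = 10/3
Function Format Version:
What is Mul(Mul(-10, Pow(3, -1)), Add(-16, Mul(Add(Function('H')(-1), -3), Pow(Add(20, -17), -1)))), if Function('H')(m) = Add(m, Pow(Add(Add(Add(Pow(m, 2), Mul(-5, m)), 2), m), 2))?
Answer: Rational(10, 3) ≈ 3.3333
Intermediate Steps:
Function('H')(m) = Add(m, Pow(Add(2, Pow(m, 2), Mul(-4, m)), 2)) (Function('H')(m) = Add(m, Pow(Add(Add(2, Pow(m, 2), Mul(-5, m)), m), 2)) = Add(m, Pow(Add(2, Pow(m, 2), Mul(-4, m)), 2)))
Mul(Mul(-10, Pow(3, -1)), Add(-16, Mul(Add(Function('H')(-1), -3), Pow(Add(20, -17), -1)))) = Mul(Mul(-10, Pow(3, -1)), Add(-16, Mul(Add(Add(-1, Pow(Add(2, Pow(-1, 2), Mul(-4, -1)), 2)), -3), Pow(Add(20, -17), -1)))) = Mul(Mul(-10, Rational(1, 3)), Add(-16, Mul(Add(Add(-1, Pow(Add(2, 1, 4), 2)), -3), Pow(3, -1)))) = Mul(Rational(-10, 3), Add(-16, Mul(Add(Add(-1, Pow(7, 2)), -3), Rational(1, 3)))) = Mul(Rational(-10, 3), Add(-16, Mul(Add(Add(-1, 49), -3), Rational(1, 3)))) = Mul(Rational(-10, 3), Add(-16, Mul(Add(48, -3), Rational(1, 3)))) = Mul(Rational(-10, 3), Add(-16, Mul(45, Rational(1, 3)))) = Mul(Rational(-10, 3), Add(-16, 15)) = Mul(Rational(-10, 3), -1) = Rational(10, 3)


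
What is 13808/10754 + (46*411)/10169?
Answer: 171864338/54678713 ≈ 3.1432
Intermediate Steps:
13808/10754 + (46*411)/10169 = 13808*(1/10754) + 18906*(1/10169) = 6904/5377 + 18906/10169 = 171864338/54678713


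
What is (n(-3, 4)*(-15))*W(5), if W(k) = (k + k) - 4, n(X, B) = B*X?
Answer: 1080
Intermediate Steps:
W(k) = -4 + 2*k (W(k) = 2*k - 4 = -4 + 2*k)
(n(-3, 4)*(-15))*W(5) = ((4*(-3))*(-15))*(-4 + 2*5) = (-12*(-15))*(-4 + 10) = 180*6 = 1080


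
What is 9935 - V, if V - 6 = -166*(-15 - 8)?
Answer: 6111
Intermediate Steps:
V = 3824 (V = 6 - 166*(-15 - 8) = 6 - 166*(-23) = 6 + 3818 = 3824)
9935 - V = 9935 - 1*3824 = 9935 - 3824 = 6111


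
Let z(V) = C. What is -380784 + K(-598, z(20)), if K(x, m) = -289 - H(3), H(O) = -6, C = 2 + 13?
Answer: -381067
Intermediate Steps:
C = 15
z(V) = 15
K(x, m) = -283 (K(x, m) = -289 - 1*(-6) = -289 + 6 = -283)
-380784 + K(-598, z(20)) = -380784 - 283 = -381067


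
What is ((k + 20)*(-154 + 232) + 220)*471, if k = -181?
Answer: -5811198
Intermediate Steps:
((k + 20)*(-154 + 232) + 220)*471 = ((-181 + 20)*(-154 + 232) + 220)*471 = (-161*78 + 220)*471 = (-12558 + 220)*471 = -12338*471 = -5811198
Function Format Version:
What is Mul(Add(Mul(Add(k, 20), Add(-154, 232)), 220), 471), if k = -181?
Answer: -5811198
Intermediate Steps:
Mul(Add(Mul(Add(k, 20), Add(-154, 232)), 220), 471) = Mul(Add(Mul(Add(-181, 20), Add(-154, 232)), 220), 471) = Mul(Add(Mul(-161, 78), 220), 471) = Mul(Add(-12558, 220), 471) = Mul(-12338, 471) = -5811198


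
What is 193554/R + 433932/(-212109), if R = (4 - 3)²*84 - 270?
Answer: -2285292041/2191793 ≈ -1042.7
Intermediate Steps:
R = -186 (R = 1²*84 - 270 = 1*84 - 270 = 84 - 270 = -186)
193554/R + 433932/(-212109) = 193554/(-186) + 433932/(-212109) = 193554*(-1/186) + 433932*(-1/212109) = -32259/31 - 144644/70703 = -2285292041/2191793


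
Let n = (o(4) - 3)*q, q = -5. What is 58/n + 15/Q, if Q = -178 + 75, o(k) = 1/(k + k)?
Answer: 46067/11845 ≈ 3.8892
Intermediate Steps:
o(k) = 1/(2*k)
Q = -103
n = 115/8 (n = ((½)/4 - 3)*(-5) = ((½)*(¼) - 3)*(-5) = (⅛ - 3)*(-5) = -23/8*(-5) = 115/8 ≈ 14.375)
58/n + 15/Q = 58/(115/8) + 15/(-103) = 58*(8/115) + 15*(-1/103) = 464/115 - 15/103 = 46067/11845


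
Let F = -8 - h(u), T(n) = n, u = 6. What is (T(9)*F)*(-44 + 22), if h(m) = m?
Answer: 2772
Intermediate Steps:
F = -14 (F = -8 - 1*6 = -8 - 6 = -14)
(T(9)*F)*(-44 + 22) = (9*(-14))*(-44 + 22) = -126*(-22) = 2772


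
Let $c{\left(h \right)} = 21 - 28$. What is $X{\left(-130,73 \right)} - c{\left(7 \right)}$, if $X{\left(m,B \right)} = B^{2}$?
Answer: $5336$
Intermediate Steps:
$c{\left(h \right)} = -7$
$X{\left(-130,73 \right)} - c{\left(7 \right)} = 73^{2} - -7 = 5329 + 7 = 5336$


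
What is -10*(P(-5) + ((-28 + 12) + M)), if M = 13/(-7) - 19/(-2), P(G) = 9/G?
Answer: 711/7 ≈ 101.57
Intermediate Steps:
M = 107/14 (M = 13*(-1/7) - 19*(-1/2) = -13/7 + 19/2 = 107/14 ≈ 7.6429)
-10*(P(-5) + ((-28 + 12) + M)) = -10*(9/(-5) + ((-28 + 12) + 107/14)) = -10*(9*(-1/5) + (-16 + 107/14)) = -10*(-9/5 - 117/14) = -10*(-711/70) = 711/7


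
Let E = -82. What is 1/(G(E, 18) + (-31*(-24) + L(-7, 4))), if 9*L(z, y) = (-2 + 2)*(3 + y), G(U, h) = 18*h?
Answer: 1/1068 ≈ 0.00093633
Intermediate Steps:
L(z, y) = 0 (L(z, y) = ((-2 + 2)*(3 + y))/9 = (0*(3 + y))/9 = (⅑)*0 = 0)
1/(G(E, 18) + (-31*(-24) + L(-7, 4))) = 1/(18*18 + (-31*(-24) + 0)) = 1/(324 + (744 + 0)) = 1/(324 + 744) = 1/1068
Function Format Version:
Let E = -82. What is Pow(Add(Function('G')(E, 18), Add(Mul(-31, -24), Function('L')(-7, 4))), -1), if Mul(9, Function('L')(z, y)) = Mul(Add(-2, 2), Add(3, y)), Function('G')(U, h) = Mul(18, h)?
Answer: Rational(1, 1068) ≈ 0.00093633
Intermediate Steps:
Function('L')(z, y) = 0 (Function('L')(z, y) = Mul(Rational(1, 9), Mul(Add(-2, 2), Add(3, y))) = Mul(Rational(1, 9), Mul(0, Add(3, y))) = Mul(Rational(1, 9), 0) = 0)
Pow(Add(Function('G')(E, 18), Add(Mul(-31, -24), Function('L')(-7, 4))), -1) = Pow(Add(Mul(18, 18), Add(Mul(-31, -24), 0)), -1) = Pow(Add(324, Add(744, 0)), -1) = Pow(Add(324, 744), -1) = Pow(1068, -1) = Rational(1, 1068)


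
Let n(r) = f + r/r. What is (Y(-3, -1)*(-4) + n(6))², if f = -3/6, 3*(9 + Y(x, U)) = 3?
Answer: 4225/4 ≈ 1056.3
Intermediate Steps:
Y(x, U) = -8 (Y(x, U) = -9 + (⅓)*3 = -9 + 1 = -8)
f = -½ (f = -3*⅙ = -½ ≈ -0.50000)
n(r) = ½ (n(r) = -½ + r/r = -½ + 1 = ½)
(Y(-3, -1)*(-4) + n(6))² = (-8*(-4) + ½)² = (32 + ½)² = (65/2)² = 4225/4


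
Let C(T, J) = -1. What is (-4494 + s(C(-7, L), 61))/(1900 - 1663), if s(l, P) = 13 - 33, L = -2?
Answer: -4514/237 ≈ -19.046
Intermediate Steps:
s(l, P) = -20
(-4494 + s(C(-7, L), 61))/(1900 - 1663) = (-4494 - 20)/(1900 - 1663) = -4514/237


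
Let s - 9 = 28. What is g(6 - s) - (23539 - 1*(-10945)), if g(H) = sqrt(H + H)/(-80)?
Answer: -34484 - I*sqrt(62)/80 ≈ -34484.0 - 0.098425*I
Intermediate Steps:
s = 37 (s = 9 + 28 = 37)
g(H) = -sqrt(2)*sqrt(H)/80 (g(H) = sqrt(2*H)*(-1/80) = (sqrt(2)*sqrt(H))*(-1/80) = -sqrt(2)*sqrt(H)/80)
g(6 - s) - (23539 - 1*(-10945)) = -sqrt(2)*sqrt(6 - 1*37)/80 - (23539 - 1*(-10945)) = -sqrt(2)*sqrt(6 - 37)/80 - (23539 + 10945) = -sqrt(2)*sqrt(-31)/80 - 1*34484 = -sqrt(2)*I*sqrt(31)/80 - 34484 = -I*sqrt(62)/80 - 34484 = -34484 - I*sqrt(62)/80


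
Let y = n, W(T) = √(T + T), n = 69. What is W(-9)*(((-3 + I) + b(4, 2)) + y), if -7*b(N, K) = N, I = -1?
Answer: 1353*I*√2/7 ≈ 273.35*I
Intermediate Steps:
b(N, K) = -N/7
W(T) = √2*√T (W(T) = √(2*T) = √2*√T)
y = 69
W(-9)*(((-3 + I) + b(4, 2)) + y) = (√2*√(-9))*(((-3 - 1) - ⅐*4) + 69) = (√2*(3*I))*((-4 - 4/7) + 69) = (3*I*√2)*(-32/7 + 69) = (3*I*√2)*(451/7) = 1353*I*√2/7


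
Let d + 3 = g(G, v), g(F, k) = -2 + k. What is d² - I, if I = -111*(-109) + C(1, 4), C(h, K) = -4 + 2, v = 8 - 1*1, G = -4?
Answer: -12093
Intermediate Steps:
v = 7 (v = 8 - 1 = 7)
C(h, K) = -2
d = 2 (d = -3 + (-2 + 7) = -3 + 5 = 2)
I = 12097 (I = -111*(-109) - 2 = 12099 - 2 = 12097)
d² - I = 2² - 1*12097 = 4 - 12097 = -12093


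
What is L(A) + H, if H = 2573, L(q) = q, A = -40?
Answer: 2533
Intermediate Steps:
L(A) + H = -40 + 2573 = 2533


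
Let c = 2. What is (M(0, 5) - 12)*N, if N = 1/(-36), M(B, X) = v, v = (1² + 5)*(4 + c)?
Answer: -⅔ ≈ -0.66667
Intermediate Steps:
v = 36 (v = (1² + 5)*(4 + 2) = (1 + 5)*6 = 6*6 = 36)
M(B, X) = 36
N = -1/36 ≈ -0.027778
(M(0, 5) - 12)*N = (36 - 12)*(-1/36) = 24*(-1/36) = -⅔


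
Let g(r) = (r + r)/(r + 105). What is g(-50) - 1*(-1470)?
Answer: 16150/11 ≈ 1468.2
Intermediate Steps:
g(r) = 2*r/(105 + r) (g(r) = (2*r)/(105 + r) = 2*r/(105 + r))
g(-50) - 1*(-1470) = 2*(-50)/(105 - 50) - 1*(-1470) = 2*(-50)/55 + 1470 = 2*(-50)*(1/55) + 1470 = -20/11 + 1470 = 16150/11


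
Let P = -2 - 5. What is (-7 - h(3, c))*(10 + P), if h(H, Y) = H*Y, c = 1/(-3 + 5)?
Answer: -51/2 ≈ -25.500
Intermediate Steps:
c = ½ (c = 1/2 = ½ ≈ 0.50000)
P = -7
(-7 - h(3, c))*(10 + P) = (-7 - 3/2)*(10 - 7) = (-7 - 1*3/2)*3 = (-7 - 3/2)*3 = -17/2*3 = -51/2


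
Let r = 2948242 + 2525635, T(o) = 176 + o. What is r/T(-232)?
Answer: -5473877/56 ≈ -97748.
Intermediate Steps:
r = 5473877
r/T(-232) = 5473877/(176 - 232) = 5473877/(-56) = 5473877*(-1/56) = -5473877/56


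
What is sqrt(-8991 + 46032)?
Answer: sqrt(37041) ≈ 192.46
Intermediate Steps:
sqrt(-8991 + 46032) = sqrt(37041)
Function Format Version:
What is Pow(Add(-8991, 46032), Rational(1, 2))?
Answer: Pow(37041, Rational(1, 2)) ≈ 192.46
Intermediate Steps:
Pow(Add(-8991, 46032), Rational(1, 2)) = Pow(37041, Rational(1, 2))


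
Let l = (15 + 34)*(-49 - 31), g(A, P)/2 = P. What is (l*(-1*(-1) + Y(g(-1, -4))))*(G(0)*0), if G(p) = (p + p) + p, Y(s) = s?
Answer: 0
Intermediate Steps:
g(A, P) = 2*P
G(p) = 3*p (G(p) = 2*p + p = 3*p)
l = -3920 (l = 49*(-80) = -3920)
(l*(-1*(-1) + Y(g(-1, -4))))*(G(0)*0) = (-3920*(-1*(-1) + 2*(-4)))*((3*0)*0) = (-3920*(1 - 8))*(0*0) = -3920*(-7)*0 = 27440*0 = 0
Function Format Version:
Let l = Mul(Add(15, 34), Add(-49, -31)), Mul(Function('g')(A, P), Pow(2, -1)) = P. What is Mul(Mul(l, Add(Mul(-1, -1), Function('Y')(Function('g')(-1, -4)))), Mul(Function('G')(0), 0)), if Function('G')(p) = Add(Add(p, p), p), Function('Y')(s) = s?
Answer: 0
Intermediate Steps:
Function('g')(A, P) = Mul(2, P)
Function('G')(p) = Mul(3, p) (Function('G')(p) = Add(Mul(2, p), p) = Mul(3, p))
l = -3920 (l = Mul(49, -80) = -3920)
Mul(Mul(l, Add(Mul(-1, -1), Function('Y')(Function('g')(-1, -4)))), Mul(Function('G')(0), 0)) = Mul(Mul(-3920, Add(Mul(-1, -1), Mul(2, -4))), Mul(Mul(3, 0), 0)) = Mul(Mul(-3920, Add(1, -8)), Mul(0, 0)) = Mul(Mul(-3920, -7), 0) = Mul(27440, 0) = 0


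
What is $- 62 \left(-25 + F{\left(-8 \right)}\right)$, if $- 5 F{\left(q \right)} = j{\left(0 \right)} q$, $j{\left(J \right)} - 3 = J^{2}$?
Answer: $\frac{6262}{5} \approx 1252.4$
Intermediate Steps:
$j{\left(J \right)} = 3 + J^{2}$
$F{\left(q \right)} = - \frac{3 q}{5}$ ($F{\left(q \right)} = - \frac{\left(3 + 0^{2}\right) q}{5} = - \frac{\left(3 + 0\right) q}{5} = - \frac{3 q}{5}$)
$- 62 \left(-25 + F{\left(-8 \right)}\right) = - 62 \left(-25 - - \frac{24}{5}\right) = - 62 \left(-25 + \frac{24}{5}\right) = \left(-62\right) \left(- \frac{101}{5}\right) = \frac{6262}{5}$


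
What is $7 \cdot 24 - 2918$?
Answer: $-2750$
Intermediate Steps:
$7 \cdot 24 - 2918 = 168 - 2918 = -2750$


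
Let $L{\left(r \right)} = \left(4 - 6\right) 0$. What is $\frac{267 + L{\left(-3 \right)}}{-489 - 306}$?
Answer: $- \frac{89}{265} \approx -0.33585$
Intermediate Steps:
$L{\left(r \right)} = 0$ ($L{\left(r \right)} = \left(4 - 6\right) 0 = \left(-2\right) 0 = 0$)
$\frac{267 + L{\left(-3 \right)}}{-489 - 306} = \frac{267 + 0}{-489 - 306} = \frac{267}{-795} = 267 \left(- \frac{1}{795}\right) = - \frac{89}{265}$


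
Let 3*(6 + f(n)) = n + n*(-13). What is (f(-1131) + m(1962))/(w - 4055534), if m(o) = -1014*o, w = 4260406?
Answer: -992475/102436 ≈ -9.6887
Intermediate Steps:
f(n) = -6 - 4*n (f(n) = -6 + (n + n*(-13))/3 = -6 + (n - 13*n)/3 = -6 + (-12*n)/3 = -6 - 4*n)
(f(-1131) + m(1962))/(w - 4055534) = ((-6 - 4*(-1131)) - 1014*1962)/(4260406 - 4055534) = ((-6 + 4524) - 1989468)/204872 = (4518 - 1989468)*(1/204872) = -1984950*1/204872 = -992475/102436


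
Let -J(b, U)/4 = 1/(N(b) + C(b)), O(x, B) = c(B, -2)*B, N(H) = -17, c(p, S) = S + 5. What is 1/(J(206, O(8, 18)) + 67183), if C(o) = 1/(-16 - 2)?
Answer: 307/20625253 ≈ 1.4885e-5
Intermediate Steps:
c(p, S) = 5 + S
C(o) = -1/18 (C(o) = 1/(-18) = -1/18)
O(x, B) = 3*B (O(x, B) = (5 - 2)*B = 3*B)
J(b, U) = 72/307 (J(b, U) = -4/(-17 - 1/18) = -4/(-307/18) = -4*(-18/307) = 72/307)
1/(J(206, O(8, 18)) + 67183) = 1/(72/307 + 67183) = 1/(20625253/307) = 307/20625253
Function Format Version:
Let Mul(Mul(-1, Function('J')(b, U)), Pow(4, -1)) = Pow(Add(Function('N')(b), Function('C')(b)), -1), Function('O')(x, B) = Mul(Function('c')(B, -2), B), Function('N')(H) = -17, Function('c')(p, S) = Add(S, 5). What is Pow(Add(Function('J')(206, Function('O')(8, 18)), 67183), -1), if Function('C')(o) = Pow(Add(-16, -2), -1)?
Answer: Rational(307, 20625253) ≈ 1.4885e-5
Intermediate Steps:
Function('c')(p, S) = Add(5, S)
Function('C')(o) = Rational(-1, 18) (Function('C')(o) = Pow(-18, -1) = Rational(-1, 18))
Function('O')(x, B) = Mul(3, B) (Function('O')(x, B) = Mul(Add(5, -2), B) = Mul(3, B))
Function('J')(b, U) = Rational(72, 307) (Function('J')(b, U) = Mul(-4, Pow(Add(-17, Rational(-1, 18)), -1)) = Mul(-4, Pow(Rational(-307, 18), -1)) = Mul(-4, Rational(-18, 307)) = Rational(72, 307))
Pow(Add(Function('J')(206, Function('O')(8, 18)), 67183), -1) = Pow(Add(Rational(72, 307), 67183), -1) = Pow(Rational(20625253, 307), -1) = Rational(307, 20625253)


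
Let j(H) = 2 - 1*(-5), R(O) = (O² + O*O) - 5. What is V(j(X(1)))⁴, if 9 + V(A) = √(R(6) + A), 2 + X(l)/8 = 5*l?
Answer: (9 - √74)⁴ ≈ 0.025010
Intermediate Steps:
X(l) = -16 + 40*l (X(l) = -16 + 8*(5*l) = -16 + 40*l)
R(O) = -5 + 2*O² (R(O) = (O² + O²) - 5 = 2*O² - 5 = -5 + 2*O²)
j(H) = 7 (j(H) = 2 + 5 = 7)
V(A) = -9 + √(67 + A) (V(A) = -9 + √((-5 + 2*6²) + A) = -9 + √((-5 + 2*36) + A) = -9 + √((-5 + 72) + A) = -9 + √(67 + A))
V(j(X(1)))⁴ = (-9 + √(67 + 7))⁴ = (-9 + √74)⁴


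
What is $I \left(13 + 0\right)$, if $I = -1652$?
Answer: $-21476$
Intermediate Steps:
$I \left(13 + 0\right) = - 1652 \left(13 + 0\right) = \left(-1652\right) 13 = -21476$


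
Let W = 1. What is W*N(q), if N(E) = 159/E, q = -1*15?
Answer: -53/5 ≈ -10.600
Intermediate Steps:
q = -15
W*N(q) = 1*(159/(-15)) = 1*(159*(-1/15)) = 1*(-53/5) = -53/5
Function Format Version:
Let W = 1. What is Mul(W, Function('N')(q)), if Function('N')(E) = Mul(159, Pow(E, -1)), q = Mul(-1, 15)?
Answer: Rational(-53, 5) ≈ -10.600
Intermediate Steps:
q = -15
Mul(W, Function('N')(q)) = Mul(1, Mul(159, Pow(-15, -1))) = Mul(1, Mul(159, Rational(-1, 15))) = Mul(1, Rational(-53, 5)) = Rational(-53, 5)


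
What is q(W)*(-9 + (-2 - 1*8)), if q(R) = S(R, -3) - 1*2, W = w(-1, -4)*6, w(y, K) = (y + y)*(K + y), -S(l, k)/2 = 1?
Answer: 76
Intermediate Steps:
S(l, k) = -2 (S(l, k) = -2*1 = -2)
w(y, K) = 2*y*(K + y) (w(y, K) = (2*y)*(K + y) = 2*y*(K + y))
W = 60 (W = (2*(-1)*(-4 - 1))*6 = (2*(-1)*(-5))*6 = 10*6 = 60)
q(R) = -4 (q(R) = -2 - 1*2 = -2 - 2 = -4)
q(W)*(-9 + (-2 - 1*8)) = -4*(-9 + (-2 - 1*8)) = -4*(-9 + (-2 - 8)) = -4*(-9 - 10) = -4*(-19) = 76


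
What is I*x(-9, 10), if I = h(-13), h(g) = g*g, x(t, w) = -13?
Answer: -2197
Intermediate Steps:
h(g) = g**2
I = 169 (I = (-13)**2 = 169)
I*x(-9, 10) = 169*(-13) = -2197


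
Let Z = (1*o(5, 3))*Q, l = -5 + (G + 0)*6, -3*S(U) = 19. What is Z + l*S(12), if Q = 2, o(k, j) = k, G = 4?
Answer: -331/3 ≈ -110.33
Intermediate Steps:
S(U) = -19/3 (S(U) = -1/3*19 = -19/3)
l = 19 (l = -5 + (4 + 0)*6 = -5 + 4*6 = -5 + 24 = 19)
Z = 10 (Z = (1*5)*2 = 5*2 = 10)
Z + l*S(12) = 10 + 19*(-19/3) = 10 - 361/3 = -331/3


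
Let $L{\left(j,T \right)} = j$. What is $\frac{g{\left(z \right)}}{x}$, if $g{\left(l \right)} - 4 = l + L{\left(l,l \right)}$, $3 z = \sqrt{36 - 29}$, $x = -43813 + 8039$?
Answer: $- \frac{2}{17887} - \frac{\sqrt{7}}{53661} \approx -0.00016112$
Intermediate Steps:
$x = -35774$
$z = \frac{\sqrt{7}}{3}$ ($z = \frac{\sqrt{36 - 29}}{3} = \frac{\sqrt{7}}{3} \approx 0.88192$)
$g{\left(l \right)} = 4 + 2 l$ ($g{\left(l \right)} = 4 + \left(l + l\right) = 4 + 2 l$)
$\frac{g{\left(z \right)}}{x} = \frac{4 + 2 \frac{\sqrt{7}}{3}}{-35774} = \left(4 + \frac{2 \sqrt{7}}{3}\right) \left(- \frac{1}{35774}\right) = - \frac{2}{17887} - \frac{\sqrt{7}}{53661}$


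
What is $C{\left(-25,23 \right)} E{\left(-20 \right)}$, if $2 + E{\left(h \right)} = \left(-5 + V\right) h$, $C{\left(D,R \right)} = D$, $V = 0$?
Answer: $-2450$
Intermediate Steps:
$E{\left(h \right)} = -2 - 5 h$ ($E{\left(h \right)} = -2 + \left(-5 + 0\right) h = -2 - 5 h$)
$C{\left(-25,23 \right)} E{\left(-20 \right)} = - 25 \left(-2 - -100\right) = - 25 \left(-2 + 100\right) = \left(-25\right) 98 = -2450$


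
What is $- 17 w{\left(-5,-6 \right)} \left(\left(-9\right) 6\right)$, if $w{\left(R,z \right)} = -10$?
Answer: $-9180$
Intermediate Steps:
$- 17 w{\left(-5,-6 \right)} \left(\left(-9\right) 6\right) = \left(-17\right) \left(-10\right) \left(\left(-9\right) 6\right) = 170 \left(-54\right) = -9180$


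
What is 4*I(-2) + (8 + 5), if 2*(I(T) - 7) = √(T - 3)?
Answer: 41 + 2*I*√5 ≈ 41.0 + 4.4721*I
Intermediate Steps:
I(T) = 7 + √(-3 + T)/2 (I(T) = 7 + √(T - 3)/2 = 7 + √(-3 + T)/2)
4*I(-2) + (8 + 5) = 4*(7 + √(-3 - 2)/2) + (8 + 5) = 4*(7 + √(-5)/2) + 13 = 4*(7 + (I*√5)/2) + 13 = 4*(7 + I*√5/2) + 13 = (28 + 2*I*√5) + 13 = 41 + 2*I*√5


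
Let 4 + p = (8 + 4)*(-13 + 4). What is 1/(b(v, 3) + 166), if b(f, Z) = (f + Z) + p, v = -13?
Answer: 1/44 ≈ 0.022727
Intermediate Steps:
p = -112 (p = -4 + (8 + 4)*(-13 + 4) = -4 + 12*(-9) = -4 - 108 = -112)
b(f, Z) = -112 + Z + f (b(f, Z) = (f + Z) - 112 = (Z + f) - 112 = -112 + Z + f)
1/(b(v, 3) + 166) = 1/((-112 + 3 - 13) + 166) = 1/(-122 + 166) = 1/44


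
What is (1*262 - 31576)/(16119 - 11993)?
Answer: -15657/2063 ≈ -7.5894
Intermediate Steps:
(1*262 - 31576)/(16119 - 11993) = (262 - 31576)/4126 = -31314*1/4126 = -15657/2063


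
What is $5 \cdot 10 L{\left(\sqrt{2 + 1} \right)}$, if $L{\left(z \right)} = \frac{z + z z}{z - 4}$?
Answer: $- \frac{750}{13} - \frac{350 \sqrt{3}}{13} \approx -104.32$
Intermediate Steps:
$L{\left(z \right)} = \frac{z + z^{2}}{-4 + z}$
$5 \cdot 10 L{\left(\sqrt{2 + 1} \right)} = 5 \cdot 10 \frac{\sqrt{2 + 1} \left(1 + \sqrt{2 + 1}\right)}{-4 + \sqrt{2 + 1}} = 5 \cdot 10 \frac{\sqrt{3} \left(1 + \sqrt{3}\right)}{-4 + \sqrt{3}} = 5 \frac{10 \sqrt{3} \left(1 + \sqrt{3}\right)}{-4 + \sqrt{3}} = \frac{50 \sqrt{3} \left(1 + \sqrt{3}\right)}{-4 + \sqrt{3}}$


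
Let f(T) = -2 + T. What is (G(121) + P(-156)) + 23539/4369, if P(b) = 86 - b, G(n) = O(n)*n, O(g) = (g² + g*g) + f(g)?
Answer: 15543890086/4369 ≈ 3.5578e+6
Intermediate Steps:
O(g) = -2 + g + 2*g² (O(g) = (g² + g*g) + (-2 + g) = (g² + g²) + (-2 + g) = 2*g² + (-2 + g) = -2 + g + 2*g²)
G(n) = n*(-2 + n + 2*n²) (G(n) = (-2 + n + 2*n²)*n = n*(-2 + n + 2*n²))
(G(121) + P(-156)) + 23539/4369 = (121*(-2 + 121 + 2*121²) + (86 - 1*(-156))) + 23539/4369 = (121*(-2 + 121 + 2*14641) + (86 + 156)) + 23539*(1/4369) = (121*(-2 + 121 + 29282) + 242) + 23539/4369 = (121*29401 + 242) + 23539/4369 = (3557521 + 242) + 23539/4369 = 3557763 + 23539/4369 = 15543890086/4369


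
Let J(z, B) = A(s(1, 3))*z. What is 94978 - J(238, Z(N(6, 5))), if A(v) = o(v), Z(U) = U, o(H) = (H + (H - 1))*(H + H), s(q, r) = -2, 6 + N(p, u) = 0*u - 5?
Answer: 90218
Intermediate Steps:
N(p, u) = -11 (N(p, u) = -6 + (0*u - 5) = -6 + (0 - 5) = -6 - 5 = -11)
o(H) = 2*H*(-1 + 2*H) (o(H) = (H + (-1 + H))*(2*H) = (-1 + 2*H)*(2*H) = 2*H*(-1 + 2*H))
A(v) = 2*v*(-1 + 2*v)
J(z, B) = 20*z (J(z, B) = (2*(-2)*(-1 + 2*(-2)))*z = (2*(-2)*(-1 - 4))*z = (2*(-2)*(-5))*z = 20*z)
94978 - J(238, Z(N(6, 5))) = 94978 - 20*238 = 94978 - 1*4760 = 94978 - 4760 = 90218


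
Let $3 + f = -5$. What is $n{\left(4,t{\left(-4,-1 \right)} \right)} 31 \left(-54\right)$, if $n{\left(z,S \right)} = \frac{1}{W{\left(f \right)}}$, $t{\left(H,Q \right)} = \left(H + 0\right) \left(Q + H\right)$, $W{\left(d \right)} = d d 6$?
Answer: $- \frac{279}{64} \approx -4.3594$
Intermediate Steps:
$f = -8$ ($f = -3 - 5 = -8$)
$W{\left(d \right)} = 6 d^{2}$ ($W{\left(d \right)} = d^{2} \cdot 6 = 6 d^{2}$)
$t{\left(H,Q \right)} = H \left(H + Q\right)$
$n{\left(z,S \right)} = \frac{1}{384}$ ($n{\left(z,S \right)} = \frac{1}{6 \left(-8\right)^{2}} = \frac{1}{6 \cdot 64} = \frac{1}{384}$)
$n{\left(4,t{\left(-4,-1 \right)} \right)} 31 \left(-54\right) = \frac{1}{384} \cdot 31 \left(-54\right) = \frac{31}{384} \left(-54\right) = - \frac{279}{64}$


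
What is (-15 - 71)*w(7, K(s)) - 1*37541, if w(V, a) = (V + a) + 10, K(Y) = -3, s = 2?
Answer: -38745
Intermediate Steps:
w(V, a) = 10 + V + a
(-15 - 71)*w(7, K(s)) - 1*37541 = (-15 - 71)*(10 + 7 - 3) - 1*37541 = -86*14 - 37541 = -1204 - 37541 = -38745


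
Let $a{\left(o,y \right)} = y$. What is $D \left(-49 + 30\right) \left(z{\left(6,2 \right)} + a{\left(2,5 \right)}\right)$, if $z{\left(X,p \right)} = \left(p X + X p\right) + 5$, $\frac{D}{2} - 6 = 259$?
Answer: $-342380$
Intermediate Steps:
$D = 530$ ($D = 12 + 2 \cdot 259 = 12 + 518 = 530$)
$z{\left(X,p \right)} = 5 + 2 X p$ ($z{\left(X,p \right)} = \left(X p + X p\right) + 5 = 2 X p + 5 = 5 + 2 X p$)
$D \left(-49 + 30\right) \left(z{\left(6,2 \right)} + a{\left(2,5 \right)}\right) = 530 \left(-49 + 30\right) \left(\left(5 + 2 \cdot 6 \cdot 2\right) + 5\right) = 530 \left(- 19 \left(\left(5 + 24\right) + 5\right)\right) = 530 \left(- 19 \left(29 + 5\right)\right) = 530 \left(\left(-19\right) 34\right) = 530 \left(-646\right) = -342380$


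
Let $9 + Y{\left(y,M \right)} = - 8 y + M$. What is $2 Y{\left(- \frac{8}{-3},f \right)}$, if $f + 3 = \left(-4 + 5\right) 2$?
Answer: $- \frac{188}{3} \approx -62.667$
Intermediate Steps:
$f = -1$ ($f = -3 + \left(-4 + 5\right) 2 = -3 + 1 \cdot 2 = -3 + 2 = -1$)
$Y{\left(y,M \right)} = -9 + M - 8 y$ ($Y{\left(y,M \right)} = -9 + \left(- 8 y + M\right) = -9 + \left(M - 8 y\right) = -9 + M - 8 y$)
$2 Y{\left(- \frac{8}{-3},f \right)} = 2 \left(-9 - 1 - 8 \left(- \frac{8}{-3}\right)\right) = 2 \left(-9 - 1 - 8 \left(\left(-8\right) \left(- \frac{1}{3}\right)\right)\right) = 2 \left(-9 - 1 - \frac{64}{3}\right) = 2 \left(- \frac{94}{3}\right) = - \frac{188}{3}$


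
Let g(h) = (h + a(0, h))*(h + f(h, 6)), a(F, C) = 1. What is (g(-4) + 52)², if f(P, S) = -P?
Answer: 2704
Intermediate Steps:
g(h) = 0 (g(h) = (h + 1)*(h - h) = (1 + h)*0 = 0)
(g(-4) + 52)² = (0 + 52)² = 52² = 2704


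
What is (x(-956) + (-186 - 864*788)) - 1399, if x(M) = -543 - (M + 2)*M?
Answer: -1594984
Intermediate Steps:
x(M) = -543 - M*(2 + M) (x(M) = -543 - (2 + M)*M = -543 - M*(2 + M))
(x(-956) + (-186 - 864*788)) - 1399 = ((-543 - 1*(-956)**2 - 2*(-956)) + (-186 - 864*788)) - 1399 = ((-543 - 1*913936 + 1912) + (-186 - 680832)) - 1399 = ((-543 - 913936 + 1912) - 681018) - 1399 = (-912567 - 681018) - 1399 = -1593585 - 1399 = -1594984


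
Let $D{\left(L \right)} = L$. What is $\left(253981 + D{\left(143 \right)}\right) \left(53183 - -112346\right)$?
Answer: $42064891596$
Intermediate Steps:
$\left(253981 + D{\left(143 \right)}\right) \left(53183 - -112346\right) = \left(253981 + 143\right) \left(53183 - -112346\right) = 254124 \left(53183 + 112346\right) = 254124 \cdot 165529 = 42064891596$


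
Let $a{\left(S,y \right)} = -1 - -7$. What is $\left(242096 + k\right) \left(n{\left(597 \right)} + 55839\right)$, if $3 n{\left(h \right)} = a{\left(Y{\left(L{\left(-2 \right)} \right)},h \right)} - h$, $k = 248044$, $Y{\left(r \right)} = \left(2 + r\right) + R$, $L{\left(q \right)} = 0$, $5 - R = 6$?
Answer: $27272369880$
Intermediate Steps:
$R = -1$ ($R = 5 - 6 = -1$)
$Y{\left(r \right)} = 1 + r$ ($Y{\left(r \right)} = \left(2 + r\right) - 1 = 1 + r$)
$a{\left(S,y \right)} = 6$ ($a{\left(S,y \right)} = -1 + 7 = 6$)
$n{\left(h \right)} = 2 - \frac{h}{3}$ ($n{\left(h \right)} = \frac{6 - h}{3} = 2 - \frac{h}{3}$)
$\left(242096 + k\right) \left(n{\left(597 \right)} + 55839\right) = \left(242096 + 248044\right) \left(\left(2 - 199\right) + 55839\right) = 490140 \left(\left(2 - 199\right) + 55839\right) = 490140 \left(-197 + 55839\right) = 490140 \cdot 55642 = 27272369880$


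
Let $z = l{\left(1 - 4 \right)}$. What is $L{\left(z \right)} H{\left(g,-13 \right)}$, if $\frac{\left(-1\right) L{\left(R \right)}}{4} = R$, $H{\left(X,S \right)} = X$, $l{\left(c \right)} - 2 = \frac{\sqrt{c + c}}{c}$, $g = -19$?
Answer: $152 - \frac{76 i \sqrt{6}}{3} \approx 152.0 - 62.054 i$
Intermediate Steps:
$l{\left(c \right)} = 2 + \frac{\sqrt{2}}{\sqrt{c}}$ ($l{\left(c \right)} = 2 + \frac{\sqrt{c + c}}{c} = 2 + \frac{\sqrt{2 c}}{c} = 2 + \frac{\sqrt{2} \sqrt{c}}{c} = 2 + \frac{\sqrt{2}}{\sqrt{c}}$)
$z = 2 - \frac{i \sqrt{6}}{3}$ ($z = 2 + \frac{\sqrt{2}}{\sqrt{1 - 4}} = 2 + \frac{\sqrt{2}}{i \sqrt{3}} = 2 + \sqrt{2} \left(- \frac{i \sqrt{3}}{3}\right) = 2 - \frac{i \sqrt{6}}{3} \approx 2.0 - 0.8165 i$)
$L{\left(R \right)} = - 4 R$
$L{\left(z \right)} H{\left(g,-13 \right)} = - 4 \left(2 - \frac{i \sqrt{6}}{3}\right) \left(-19\right) = \left(-8 + \frac{4 i \sqrt{6}}{3}\right) \left(-19\right) = 152 - \frac{76 i \sqrt{6}}{3}$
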